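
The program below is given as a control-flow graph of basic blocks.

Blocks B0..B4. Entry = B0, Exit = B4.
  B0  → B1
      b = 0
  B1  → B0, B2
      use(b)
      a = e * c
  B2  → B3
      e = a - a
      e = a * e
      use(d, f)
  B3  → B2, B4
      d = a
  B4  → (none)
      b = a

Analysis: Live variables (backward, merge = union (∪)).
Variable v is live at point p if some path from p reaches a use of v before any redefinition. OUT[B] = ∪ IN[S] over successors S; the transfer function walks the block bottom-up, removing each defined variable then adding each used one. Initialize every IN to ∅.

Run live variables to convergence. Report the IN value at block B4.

Fixpoint table:
  B0: | IN={c, d, e, f} | OUT={b, c, d, e, f}
  B1: | IN={b, c, d, e, f} | OUT={a, c, d, e, f}
  B2: | IN={a, d, f} | OUT={a, f}
  B3: | IN={a, f} | OUT={a, d, f}
  B4: | IN={a} | OUT={}

B4 is the boundary node: OUT[B4] = {}
Applying B4's transfer function to that OUT value gives IN[B4] (row B4 above).

Answer: {a}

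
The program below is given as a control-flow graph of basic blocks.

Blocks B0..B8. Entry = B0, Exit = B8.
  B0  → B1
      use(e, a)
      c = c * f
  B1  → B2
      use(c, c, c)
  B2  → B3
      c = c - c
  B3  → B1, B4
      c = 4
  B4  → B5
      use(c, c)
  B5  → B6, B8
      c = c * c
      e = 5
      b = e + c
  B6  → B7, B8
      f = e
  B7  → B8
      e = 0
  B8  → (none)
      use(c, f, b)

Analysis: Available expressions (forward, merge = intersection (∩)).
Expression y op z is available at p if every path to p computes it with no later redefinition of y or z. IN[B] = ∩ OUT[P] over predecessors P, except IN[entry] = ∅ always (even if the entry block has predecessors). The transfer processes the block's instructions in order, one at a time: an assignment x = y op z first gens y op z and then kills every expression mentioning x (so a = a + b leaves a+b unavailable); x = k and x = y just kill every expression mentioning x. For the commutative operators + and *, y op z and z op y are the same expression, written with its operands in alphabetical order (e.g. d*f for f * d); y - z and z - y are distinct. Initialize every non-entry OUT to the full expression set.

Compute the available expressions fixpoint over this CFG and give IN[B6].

Answer: {c+e}

Working:
Per-block solution:
  B0:  IN={}  OUT={}
  B1:  IN={}  OUT={}
  B2:  IN={}  OUT={}
  B3:  IN={}  OUT={}
  B4:  IN={}  OUT={}
  B5:  IN={}  OUT={c+e}
  B6:  IN={c+e}  OUT={c+e}
  B7:  IN={c+e}  OUT={}
  B8:  IN={}  OUT={}

Merge at B6: IN[B6] = OUT[B5] = {c+e}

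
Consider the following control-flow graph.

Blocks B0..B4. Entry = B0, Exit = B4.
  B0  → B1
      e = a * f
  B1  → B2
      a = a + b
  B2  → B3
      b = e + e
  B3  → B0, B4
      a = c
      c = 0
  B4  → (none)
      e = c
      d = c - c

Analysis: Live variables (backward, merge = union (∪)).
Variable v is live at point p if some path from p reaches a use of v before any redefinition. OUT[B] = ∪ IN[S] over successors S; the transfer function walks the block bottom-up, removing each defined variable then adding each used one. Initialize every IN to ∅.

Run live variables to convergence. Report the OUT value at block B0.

Answer: {a, b, c, e, f}

Working:
Per-block solution:
  B0: | IN={a, b, c, f} | OUT={a, b, c, e, f}
  B1: | IN={a, b, c, e, f} | OUT={c, e, f}
  B2: | IN={c, e, f} | OUT={b, c, f}
  B3: | IN={b, c, f} | OUT={a, b, c, f}
  B4: | IN={c} | OUT={}

Merge at B0: OUT[B0] = IN[B1] = {a, b, c, e, f}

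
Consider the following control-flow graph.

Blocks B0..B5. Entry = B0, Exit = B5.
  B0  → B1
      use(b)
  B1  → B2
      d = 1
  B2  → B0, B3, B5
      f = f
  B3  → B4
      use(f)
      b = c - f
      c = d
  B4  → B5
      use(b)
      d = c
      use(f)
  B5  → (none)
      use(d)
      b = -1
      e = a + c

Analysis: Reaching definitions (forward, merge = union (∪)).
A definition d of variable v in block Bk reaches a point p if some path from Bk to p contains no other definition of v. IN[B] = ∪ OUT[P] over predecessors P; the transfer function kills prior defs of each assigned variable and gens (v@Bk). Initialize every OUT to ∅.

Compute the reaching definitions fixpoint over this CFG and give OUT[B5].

Answer: {b@B5, c@B3, d@B1, d@B4, e@B5, f@B2}

Derivation:
Per-block solution:
  B0:  IN={d@B1, f@B2}  OUT={d@B1, f@B2}
  B1:  IN={d@B1, f@B2}  OUT={d@B1, f@B2}
  B2:  IN={d@B1, f@B2}  OUT={d@B1, f@B2}
  B3:  IN={d@B1, f@B2}  OUT={b@B3, c@B3, d@B1, f@B2}
  B4:  IN={b@B3, c@B3, d@B1, f@B2}  OUT={b@B3, c@B3, d@B4, f@B2}
  B5:  IN={b@B3, c@B3, d@B1, d@B4, f@B2}  OUT={b@B5, c@B3, d@B1, d@B4, e@B5, f@B2}

Merge at B5: IN[B5] = OUT[B2] ⊔ OUT[B4] = {b@B3, c@B3, d@B1, d@B4, f@B2}
Applying B5's transfer function to that IN value gives OUT[B5] (row B5 above).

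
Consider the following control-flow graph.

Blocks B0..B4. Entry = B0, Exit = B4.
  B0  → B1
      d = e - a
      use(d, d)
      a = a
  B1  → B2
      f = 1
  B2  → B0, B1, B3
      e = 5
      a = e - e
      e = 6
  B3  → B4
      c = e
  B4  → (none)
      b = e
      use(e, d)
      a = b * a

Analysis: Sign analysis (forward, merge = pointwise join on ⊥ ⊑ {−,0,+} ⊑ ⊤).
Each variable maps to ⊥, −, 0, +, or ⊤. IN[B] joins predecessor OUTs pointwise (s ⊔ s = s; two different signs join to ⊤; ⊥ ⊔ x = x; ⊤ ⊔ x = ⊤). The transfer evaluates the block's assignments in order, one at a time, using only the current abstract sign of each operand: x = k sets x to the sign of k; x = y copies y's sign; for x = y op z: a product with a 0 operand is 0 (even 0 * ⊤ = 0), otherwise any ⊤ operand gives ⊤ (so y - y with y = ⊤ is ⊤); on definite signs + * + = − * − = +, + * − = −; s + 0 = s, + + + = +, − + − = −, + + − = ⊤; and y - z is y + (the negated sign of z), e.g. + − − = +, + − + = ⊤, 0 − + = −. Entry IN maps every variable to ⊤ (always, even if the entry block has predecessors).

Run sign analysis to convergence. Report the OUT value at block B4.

Per-block solution:
  B0: | IN=(all ⊤) | OUT=(all ⊤)
  B1: | IN=(all ⊤) | OUT={f:+; rest ⊤}
  B2: | IN={f:+; rest ⊤} | OUT={e:+, f:+; rest ⊤}
  B3: | IN={e:+, f:+; rest ⊤} | OUT={c:+, e:+, f:+; rest ⊤}
  B4: | IN={c:+, e:+, f:+; rest ⊤} | OUT={b:+, c:+, e:+, f:+; rest ⊤}

Merge at B4: IN[B4] = OUT[B3] = {a: ⊤, b: ⊤, c: +, d: ⊤, e: +, f: +}
Applying B4's transfer function to that IN value gives OUT[B4] (row B4 above).

Answer: {a: ⊤, b: +, c: +, d: ⊤, e: +, f: +}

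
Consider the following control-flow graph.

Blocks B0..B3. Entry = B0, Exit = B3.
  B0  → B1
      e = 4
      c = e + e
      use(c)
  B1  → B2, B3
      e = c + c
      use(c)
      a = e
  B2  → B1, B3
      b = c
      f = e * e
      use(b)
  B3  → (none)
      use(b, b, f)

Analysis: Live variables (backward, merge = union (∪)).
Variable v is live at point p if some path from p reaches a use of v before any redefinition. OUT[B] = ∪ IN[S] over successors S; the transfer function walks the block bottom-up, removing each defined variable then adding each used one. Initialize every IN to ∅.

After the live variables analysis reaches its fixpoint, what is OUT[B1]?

Answer: {b, c, e, f}

Derivation:
Converged values:
  B0:  IN={b, f}  OUT={b, c, f}
  B1:  IN={b, c, f}  OUT={b, c, e, f}
  B2:  IN={c, e}  OUT={b, c, f}
  B3:  IN={b, f}  OUT={}

Merge at B1: OUT[B1] = IN[B2] ⊔ IN[B3] = {b, c, e, f}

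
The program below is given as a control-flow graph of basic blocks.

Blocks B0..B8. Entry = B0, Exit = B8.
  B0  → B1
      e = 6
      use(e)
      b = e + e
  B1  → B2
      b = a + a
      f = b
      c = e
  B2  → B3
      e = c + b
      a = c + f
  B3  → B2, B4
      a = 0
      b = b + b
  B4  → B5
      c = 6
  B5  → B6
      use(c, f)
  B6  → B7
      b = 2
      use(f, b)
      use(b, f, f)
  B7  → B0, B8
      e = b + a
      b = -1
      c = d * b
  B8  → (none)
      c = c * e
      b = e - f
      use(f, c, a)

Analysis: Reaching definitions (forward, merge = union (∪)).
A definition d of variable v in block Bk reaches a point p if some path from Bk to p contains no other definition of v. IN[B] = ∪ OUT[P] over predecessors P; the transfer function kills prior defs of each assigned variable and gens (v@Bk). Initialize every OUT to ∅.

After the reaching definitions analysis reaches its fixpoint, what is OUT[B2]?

Converged values:
  B0:   IN={a@B3, b@B7, c@B7, e@B7, f@B1}   OUT={a@B3, b@B0, c@B7, e@B0, f@B1}
  B1:   IN={a@B3, b@B0, c@B7, e@B0, f@B1}   OUT={a@B3, b@B1, c@B1, e@B0, f@B1}
  B2:   IN={a@B3, b@B1, b@B3, c@B1, e@B0, e@B2, f@B1}   OUT={a@B2, b@B1, b@B3, c@B1, e@B2, f@B1}
  B3:   IN={a@B2, b@B1, b@B3, c@B1, e@B2, f@B1}   OUT={a@B3, b@B3, c@B1, e@B2, f@B1}
  B4:   IN={a@B3, b@B3, c@B1, e@B2, f@B1}   OUT={a@B3, b@B3, c@B4, e@B2, f@B1}
  B5:   IN={a@B3, b@B3, c@B4, e@B2, f@B1}   OUT={a@B3, b@B3, c@B4, e@B2, f@B1}
  B6:   IN={a@B3, b@B3, c@B4, e@B2, f@B1}   OUT={a@B3, b@B6, c@B4, e@B2, f@B1}
  B7:   IN={a@B3, b@B6, c@B4, e@B2, f@B1}   OUT={a@B3, b@B7, c@B7, e@B7, f@B1}
  B8:   IN={a@B3, b@B7, c@B7, e@B7, f@B1}   OUT={a@B3, b@B8, c@B8, e@B7, f@B1}

Merge at B2: IN[B2] = OUT[B1] ⊔ OUT[B3] = {a@B3, b@B1, b@B3, c@B1, e@B0, e@B2, f@B1}
Applying B2's transfer function to that IN value gives OUT[B2] (row B2 above).

Answer: {a@B2, b@B1, b@B3, c@B1, e@B2, f@B1}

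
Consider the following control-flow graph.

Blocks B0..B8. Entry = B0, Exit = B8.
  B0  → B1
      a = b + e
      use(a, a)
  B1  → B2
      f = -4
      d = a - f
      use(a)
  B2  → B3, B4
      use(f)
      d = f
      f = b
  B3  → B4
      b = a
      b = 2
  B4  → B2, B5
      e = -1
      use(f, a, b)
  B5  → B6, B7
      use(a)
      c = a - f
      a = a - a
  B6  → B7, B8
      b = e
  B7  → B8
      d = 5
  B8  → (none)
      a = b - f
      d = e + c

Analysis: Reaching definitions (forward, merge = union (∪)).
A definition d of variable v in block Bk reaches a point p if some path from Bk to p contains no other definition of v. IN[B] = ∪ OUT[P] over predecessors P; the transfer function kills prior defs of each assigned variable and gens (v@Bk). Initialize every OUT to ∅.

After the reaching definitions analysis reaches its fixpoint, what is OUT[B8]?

Answer: {a@B8, b@B3, b@B6, c@B5, d@B8, e@B4, f@B2}

Trace:
Converged values:
  B0: | IN={} | OUT={a@B0}
  B1: | IN={a@B0} | OUT={a@B0, d@B1, f@B1}
  B2: | IN={a@B0, b@B3, d@B1, d@B2, e@B4, f@B1, f@B2} | OUT={a@B0, b@B3, d@B2, e@B4, f@B2}
  B3: | IN={a@B0, b@B3, d@B2, e@B4, f@B2} | OUT={a@B0, b@B3, d@B2, e@B4, f@B2}
  B4: | IN={a@B0, b@B3, d@B2, e@B4, f@B2} | OUT={a@B0, b@B3, d@B2, e@B4, f@B2}
  B5: | IN={a@B0, b@B3, d@B2, e@B4, f@B2} | OUT={a@B5, b@B3, c@B5, d@B2, e@B4, f@B2}
  B6: | IN={a@B5, b@B3, c@B5, d@B2, e@B4, f@B2} | OUT={a@B5, b@B6, c@B5, d@B2, e@B4, f@B2}
  B7: | IN={a@B5, b@B3, b@B6, c@B5, d@B2, e@B4, f@B2} | OUT={a@B5, b@B3, b@B6, c@B5, d@B7, e@B4, f@B2}
  B8: | IN={a@B5, b@B3, b@B6, c@B5, d@B2, d@B7, e@B4, f@B2} | OUT={a@B8, b@B3, b@B6, c@B5, d@B8, e@B4, f@B2}

Merge at B8: IN[B8] = OUT[B6] ⊔ OUT[B7] = {a@B5, b@B3, b@B6, c@B5, d@B2, d@B7, e@B4, f@B2}
Applying B8's transfer function to that IN value gives OUT[B8] (row B8 above).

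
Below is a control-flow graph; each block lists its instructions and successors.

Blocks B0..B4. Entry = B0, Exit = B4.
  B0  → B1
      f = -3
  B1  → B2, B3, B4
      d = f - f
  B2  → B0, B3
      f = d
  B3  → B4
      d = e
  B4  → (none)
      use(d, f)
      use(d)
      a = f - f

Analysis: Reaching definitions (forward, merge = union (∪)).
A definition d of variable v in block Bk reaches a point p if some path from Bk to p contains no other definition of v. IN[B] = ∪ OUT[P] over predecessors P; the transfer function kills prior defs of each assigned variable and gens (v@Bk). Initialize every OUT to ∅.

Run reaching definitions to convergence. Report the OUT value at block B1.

Answer: {d@B1, f@B0}

Working:
Converged values:
  B0: | IN={d@B1, f@B2} | OUT={d@B1, f@B0}
  B1: | IN={d@B1, f@B0} | OUT={d@B1, f@B0}
  B2: | IN={d@B1, f@B0} | OUT={d@B1, f@B2}
  B3: | IN={d@B1, f@B0, f@B2} | OUT={d@B3, f@B0, f@B2}
  B4: | IN={d@B1, d@B3, f@B0, f@B2} | OUT={a@B4, d@B1, d@B3, f@B0, f@B2}

Merge at B1: IN[B1] = OUT[B0] = {d@B1, f@B0}
Applying B1's transfer function to that IN value gives OUT[B1] (row B1 above).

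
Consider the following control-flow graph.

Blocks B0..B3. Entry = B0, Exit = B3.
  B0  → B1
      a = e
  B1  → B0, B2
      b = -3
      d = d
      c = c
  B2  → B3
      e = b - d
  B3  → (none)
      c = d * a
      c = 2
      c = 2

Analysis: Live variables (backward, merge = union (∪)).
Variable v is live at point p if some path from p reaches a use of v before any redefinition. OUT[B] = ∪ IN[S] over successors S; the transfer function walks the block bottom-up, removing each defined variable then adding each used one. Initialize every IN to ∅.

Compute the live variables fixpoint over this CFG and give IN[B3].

Answer: {a, d}

Working:
Converged values:
  B0:  IN={c, d, e}  OUT={a, c, d, e}
  B1:  IN={a, c, d, e}  OUT={a, b, c, d, e}
  B2:  IN={a, b, d}  OUT={a, d}
  B3:  IN={a, d}  OUT={}

B3 is the boundary node: OUT[B3] = {}
Applying B3's transfer function to that OUT value gives IN[B3] (row B3 above).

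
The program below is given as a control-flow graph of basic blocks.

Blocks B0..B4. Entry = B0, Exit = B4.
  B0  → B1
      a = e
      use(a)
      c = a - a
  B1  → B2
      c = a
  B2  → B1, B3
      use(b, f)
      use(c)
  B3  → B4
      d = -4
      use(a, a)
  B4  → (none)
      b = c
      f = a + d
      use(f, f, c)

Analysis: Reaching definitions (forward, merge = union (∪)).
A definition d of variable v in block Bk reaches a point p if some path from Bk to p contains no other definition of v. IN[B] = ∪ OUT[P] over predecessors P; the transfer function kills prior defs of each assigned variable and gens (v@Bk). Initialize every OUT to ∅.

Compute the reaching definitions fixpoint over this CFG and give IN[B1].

Fixpoint table:
  B0:  IN={}  OUT={a@B0, c@B0}
  B1:  IN={a@B0, c@B0, c@B1}  OUT={a@B0, c@B1}
  B2:  IN={a@B0, c@B1}  OUT={a@B0, c@B1}
  B3:  IN={a@B0, c@B1}  OUT={a@B0, c@B1, d@B3}
  B4:  IN={a@B0, c@B1, d@B3}  OUT={a@B0, b@B4, c@B1, d@B3, f@B4}

Merge at B1: IN[B1] = OUT[B0] ⊔ OUT[B2] = {a@B0, c@B0, c@B1}

Answer: {a@B0, c@B0, c@B1}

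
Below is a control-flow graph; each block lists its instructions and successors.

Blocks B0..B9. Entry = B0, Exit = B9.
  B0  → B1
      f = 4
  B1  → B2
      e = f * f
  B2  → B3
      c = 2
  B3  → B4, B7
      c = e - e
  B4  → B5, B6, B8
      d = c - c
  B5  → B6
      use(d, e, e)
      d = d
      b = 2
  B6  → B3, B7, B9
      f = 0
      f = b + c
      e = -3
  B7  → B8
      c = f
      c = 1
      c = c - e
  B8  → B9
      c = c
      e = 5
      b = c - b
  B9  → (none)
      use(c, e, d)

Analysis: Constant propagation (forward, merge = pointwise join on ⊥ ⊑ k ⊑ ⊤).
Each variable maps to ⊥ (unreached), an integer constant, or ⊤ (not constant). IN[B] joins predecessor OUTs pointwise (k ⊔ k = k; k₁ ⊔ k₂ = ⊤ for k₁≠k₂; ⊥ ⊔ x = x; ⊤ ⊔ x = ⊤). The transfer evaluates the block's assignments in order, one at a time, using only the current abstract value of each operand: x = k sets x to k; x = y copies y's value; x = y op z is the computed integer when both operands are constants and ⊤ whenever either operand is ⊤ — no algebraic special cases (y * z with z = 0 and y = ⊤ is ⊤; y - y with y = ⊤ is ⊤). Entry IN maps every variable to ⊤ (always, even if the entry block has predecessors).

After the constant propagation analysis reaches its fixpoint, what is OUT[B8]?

Answer: {a: ⊤, b: ⊤, c: ⊤, d: ⊤, e: 5, f: ⊤}

Derivation:
Per-block solution:
  B0:  IN=(all ⊤)  OUT={f:4; rest ⊤}
  B1:  IN={f:4; rest ⊤}  OUT={e:16, f:4; rest ⊤}
  B2:  IN={e:16, f:4; rest ⊤}  OUT={c:2, e:16, f:4; rest ⊤}
  B3:  IN=(all ⊤)  OUT=(all ⊤)
  B4:  IN=(all ⊤)  OUT=(all ⊤)
  B5:  IN=(all ⊤)  OUT={b:2; rest ⊤}
  B6:  IN=(all ⊤)  OUT={e:-3; rest ⊤}
  B7:  IN=(all ⊤)  OUT=(all ⊤)
  B8:  IN=(all ⊤)  OUT={e:5; rest ⊤}
  B9:  IN=(all ⊤)  OUT=(all ⊤)

Merge at B8: IN[B8] = OUT[B4] ⊔ OUT[B7] = {a: ⊤, b: ⊤, c: ⊤, d: ⊤, e: ⊤, f: ⊤}
Applying B8's transfer function to that IN value gives OUT[B8] (row B8 above).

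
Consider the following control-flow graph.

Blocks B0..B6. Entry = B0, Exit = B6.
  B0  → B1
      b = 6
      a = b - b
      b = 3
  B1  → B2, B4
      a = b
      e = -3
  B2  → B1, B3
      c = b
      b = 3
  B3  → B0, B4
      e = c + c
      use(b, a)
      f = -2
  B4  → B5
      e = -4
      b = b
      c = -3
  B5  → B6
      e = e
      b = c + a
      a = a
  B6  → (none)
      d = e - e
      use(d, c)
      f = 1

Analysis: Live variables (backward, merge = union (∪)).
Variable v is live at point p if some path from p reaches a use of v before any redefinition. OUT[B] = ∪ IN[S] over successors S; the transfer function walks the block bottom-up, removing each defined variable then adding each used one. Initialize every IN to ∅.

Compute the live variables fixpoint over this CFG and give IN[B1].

Converged values:
  B0:   IN={}   OUT={b}
  B1:   IN={b}   OUT={a, b}
  B2:   IN={a, b}   OUT={a, b, c}
  B3:   IN={a, b, c}   OUT={a, b}
  B4:   IN={a, b}   OUT={a, c, e}
  B5:   IN={a, c, e}   OUT={c, e}
  B6:   IN={c, e}   OUT={}

Merge at B1: OUT[B1] = IN[B2] ⊔ IN[B4] = {a, b}
Applying B1's transfer function to that OUT value gives IN[B1] (row B1 above).

Answer: {b}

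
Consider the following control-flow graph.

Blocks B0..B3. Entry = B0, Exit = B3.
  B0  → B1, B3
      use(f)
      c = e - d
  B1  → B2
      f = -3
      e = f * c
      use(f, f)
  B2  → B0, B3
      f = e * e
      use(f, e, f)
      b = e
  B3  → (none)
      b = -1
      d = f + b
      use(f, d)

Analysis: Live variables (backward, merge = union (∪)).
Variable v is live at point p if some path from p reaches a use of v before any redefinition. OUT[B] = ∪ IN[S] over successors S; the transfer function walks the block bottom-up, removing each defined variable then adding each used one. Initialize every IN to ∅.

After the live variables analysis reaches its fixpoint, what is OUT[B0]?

Fixpoint table:
  B0: | IN={d, e, f} | OUT={c, d, f}
  B1: | IN={c, d} | OUT={d, e}
  B2: | IN={d, e} | OUT={d, e, f}
  B3: | IN={f} | OUT={}

Merge at B0: OUT[B0] = IN[B1] ⊔ IN[B3] = {c, d, f}

Answer: {c, d, f}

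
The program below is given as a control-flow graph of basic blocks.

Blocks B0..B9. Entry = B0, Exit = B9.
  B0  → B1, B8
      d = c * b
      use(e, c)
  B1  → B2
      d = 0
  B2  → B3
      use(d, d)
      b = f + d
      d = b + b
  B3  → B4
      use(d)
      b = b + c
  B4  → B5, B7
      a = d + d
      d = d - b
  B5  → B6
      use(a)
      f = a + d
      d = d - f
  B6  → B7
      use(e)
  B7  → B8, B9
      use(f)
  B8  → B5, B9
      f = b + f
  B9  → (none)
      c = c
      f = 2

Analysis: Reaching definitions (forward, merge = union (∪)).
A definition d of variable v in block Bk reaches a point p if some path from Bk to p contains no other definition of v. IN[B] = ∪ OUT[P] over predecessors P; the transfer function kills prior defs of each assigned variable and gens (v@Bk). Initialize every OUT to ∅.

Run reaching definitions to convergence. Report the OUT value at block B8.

Per-block solution:
  B0: | IN={} | OUT={d@B0}
  B1: | IN={d@B0} | OUT={d@B1}
  B2: | IN={d@B1} | OUT={b@B2, d@B2}
  B3: | IN={b@B2, d@B2} | OUT={b@B3, d@B2}
  B4: | IN={b@B3, d@B2} | OUT={a@B4, b@B3, d@B4}
  B5: | IN={a@B4, b@B3, d@B0, d@B4, d@B5, f@B8} | OUT={a@B4, b@B3, d@B5, f@B5}
  B6: | IN={a@B4, b@B3, d@B5, f@B5} | OUT={a@B4, b@B3, d@B5, f@B5}
  B7: | IN={a@B4, b@B3, d@B4, d@B5, f@B5} | OUT={a@B4, b@B3, d@B4, d@B5, f@B5}
  B8: | IN={a@B4, b@B3, d@B0, d@B4, d@B5, f@B5} | OUT={a@B4, b@B3, d@B0, d@B4, d@B5, f@B8}
  B9: | IN={a@B4, b@B3, d@B0, d@B4, d@B5, f@B5, f@B8} | OUT={a@B4, b@B3, c@B9, d@B0, d@B4, d@B5, f@B9}

Merge at B8: IN[B8] = OUT[B0] ⊔ OUT[B7] = {a@B4, b@B3, d@B0, d@B4, d@B5, f@B5}
Applying B8's transfer function to that IN value gives OUT[B8] (row B8 above).

Answer: {a@B4, b@B3, d@B0, d@B4, d@B5, f@B8}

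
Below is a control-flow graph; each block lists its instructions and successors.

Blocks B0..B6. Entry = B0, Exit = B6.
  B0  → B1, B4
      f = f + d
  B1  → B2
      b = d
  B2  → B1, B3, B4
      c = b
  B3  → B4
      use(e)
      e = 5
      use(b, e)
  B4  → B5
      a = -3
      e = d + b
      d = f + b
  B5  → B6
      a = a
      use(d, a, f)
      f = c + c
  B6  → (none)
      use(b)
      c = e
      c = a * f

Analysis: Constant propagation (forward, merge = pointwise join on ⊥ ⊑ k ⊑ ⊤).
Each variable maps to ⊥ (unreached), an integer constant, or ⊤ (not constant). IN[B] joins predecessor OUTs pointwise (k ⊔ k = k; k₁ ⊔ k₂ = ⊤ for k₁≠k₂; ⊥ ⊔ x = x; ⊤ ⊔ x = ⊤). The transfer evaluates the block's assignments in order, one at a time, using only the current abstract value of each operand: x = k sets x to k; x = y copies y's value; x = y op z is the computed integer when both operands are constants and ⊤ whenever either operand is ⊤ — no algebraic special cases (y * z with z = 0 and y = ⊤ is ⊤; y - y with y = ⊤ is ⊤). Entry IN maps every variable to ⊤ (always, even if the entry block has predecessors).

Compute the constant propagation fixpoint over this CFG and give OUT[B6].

Answer: {a: -3, b: ⊤, c: ⊤, d: ⊤, e: ⊤, f: ⊤}

Trace:
Per-block solution:
  B0: | IN=(all ⊤) | OUT=(all ⊤)
  B1: | IN=(all ⊤) | OUT=(all ⊤)
  B2: | IN=(all ⊤) | OUT=(all ⊤)
  B3: | IN=(all ⊤) | OUT={e:5; rest ⊤}
  B4: | IN=(all ⊤) | OUT={a:-3; rest ⊤}
  B5: | IN={a:-3; rest ⊤} | OUT={a:-3; rest ⊤}
  B6: | IN={a:-3; rest ⊤} | OUT={a:-3; rest ⊤}

Merge at B6: IN[B6] = OUT[B5] = {a: -3, b: ⊤, c: ⊤, d: ⊤, e: ⊤, f: ⊤}
Applying B6's transfer function to that IN value gives OUT[B6] (row B6 above).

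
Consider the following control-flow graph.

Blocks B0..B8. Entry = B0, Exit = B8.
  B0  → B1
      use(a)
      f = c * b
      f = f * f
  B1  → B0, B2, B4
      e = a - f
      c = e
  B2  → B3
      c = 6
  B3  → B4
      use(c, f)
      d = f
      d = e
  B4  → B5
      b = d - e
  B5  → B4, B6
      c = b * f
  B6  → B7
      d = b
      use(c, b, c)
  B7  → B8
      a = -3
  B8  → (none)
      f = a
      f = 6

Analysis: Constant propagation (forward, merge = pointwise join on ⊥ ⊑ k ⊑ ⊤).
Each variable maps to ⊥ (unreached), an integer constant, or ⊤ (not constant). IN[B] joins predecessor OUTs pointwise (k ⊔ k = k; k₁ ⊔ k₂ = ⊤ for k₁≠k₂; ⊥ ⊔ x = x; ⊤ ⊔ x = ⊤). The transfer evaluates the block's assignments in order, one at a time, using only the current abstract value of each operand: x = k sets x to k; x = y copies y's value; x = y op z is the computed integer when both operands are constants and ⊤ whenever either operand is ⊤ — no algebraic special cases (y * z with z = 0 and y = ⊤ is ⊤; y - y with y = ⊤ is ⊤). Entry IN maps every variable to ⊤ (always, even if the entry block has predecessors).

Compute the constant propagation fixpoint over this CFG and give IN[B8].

Answer: {a: -3, b: ⊤, c: ⊤, d: ⊤, e: ⊤, f: ⊤}

Trace:
Per-block solution:
  B0:   IN=(all ⊤)   OUT=(all ⊤)
  B1:   IN=(all ⊤)   OUT=(all ⊤)
  B2:   IN=(all ⊤)   OUT={c:6; rest ⊤}
  B3:   IN={c:6; rest ⊤}   OUT={c:6; rest ⊤}
  B4:   IN=(all ⊤)   OUT=(all ⊤)
  B5:   IN=(all ⊤)   OUT=(all ⊤)
  B6:   IN=(all ⊤)   OUT=(all ⊤)
  B7:   IN=(all ⊤)   OUT={a:-3; rest ⊤}
  B8:   IN={a:-3; rest ⊤}   OUT={a:-3, f:6; rest ⊤}

Merge at B8: IN[B8] = OUT[B7] = {a: -3, b: ⊤, c: ⊤, d: ⊤, e: ⊤, f: ⊤}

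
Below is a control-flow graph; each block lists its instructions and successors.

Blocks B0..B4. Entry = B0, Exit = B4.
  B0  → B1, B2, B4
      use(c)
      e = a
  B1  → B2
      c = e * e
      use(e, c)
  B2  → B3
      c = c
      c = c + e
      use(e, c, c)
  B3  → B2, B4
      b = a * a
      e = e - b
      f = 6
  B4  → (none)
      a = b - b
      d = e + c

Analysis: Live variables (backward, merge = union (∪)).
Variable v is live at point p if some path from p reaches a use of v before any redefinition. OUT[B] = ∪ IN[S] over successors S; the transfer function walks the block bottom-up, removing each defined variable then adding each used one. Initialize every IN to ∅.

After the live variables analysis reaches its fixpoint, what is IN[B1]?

Answer: {a, e}

Trace:
Fixpoint table:
  B0:  IN={a, b, c}  OUT={a, b, c, e}
  B1:  IN={a, e}  OUT={a, c, e}
  B2:  IN={a, c, e}  OUT={a, c, e}
  B3:  IN={a, c, e}  OUT={a, b, c, e}
  B4:  IN={b, c, e}  OUT={}

Merge at B1: OUT[B1] = IN[B2] = {a, c, e}
Applying B1's transfer function to that OUT value gives IN[B1] (row B1 above).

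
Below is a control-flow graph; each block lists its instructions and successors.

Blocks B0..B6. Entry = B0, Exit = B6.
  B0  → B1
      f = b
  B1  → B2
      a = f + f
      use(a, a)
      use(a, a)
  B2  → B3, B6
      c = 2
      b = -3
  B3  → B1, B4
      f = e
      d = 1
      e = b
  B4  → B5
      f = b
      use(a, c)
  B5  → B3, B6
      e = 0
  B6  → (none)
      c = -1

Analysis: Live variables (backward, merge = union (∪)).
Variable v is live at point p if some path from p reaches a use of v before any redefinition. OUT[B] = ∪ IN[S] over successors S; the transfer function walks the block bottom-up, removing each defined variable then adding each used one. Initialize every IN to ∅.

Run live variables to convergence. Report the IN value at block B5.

Converged values:
  B0: | IN={b, e} | OUT={e, f}
  B1: | IN={e, f} | OUT={a, e}
  B2: | IN={a, e} | OUT={a, b, c, e}
  B3: | IN={a, b, c, e} | OUT={a, b, c, e, f}
  B4: | IN={a, b, c} | OUT={a, b, c}
  B5: | IN={a, b, c} | OUT={a, b, c, e}
  B6: | IN={} | OUT={}

Merge at B5: OUT[B5] = IN[B3] ⊔ IN[B6] = {a, b, c, e}
Applying B5's transfer function to that OUT value gives IN[B5] (row B5 above).

Answer: {a, b, c}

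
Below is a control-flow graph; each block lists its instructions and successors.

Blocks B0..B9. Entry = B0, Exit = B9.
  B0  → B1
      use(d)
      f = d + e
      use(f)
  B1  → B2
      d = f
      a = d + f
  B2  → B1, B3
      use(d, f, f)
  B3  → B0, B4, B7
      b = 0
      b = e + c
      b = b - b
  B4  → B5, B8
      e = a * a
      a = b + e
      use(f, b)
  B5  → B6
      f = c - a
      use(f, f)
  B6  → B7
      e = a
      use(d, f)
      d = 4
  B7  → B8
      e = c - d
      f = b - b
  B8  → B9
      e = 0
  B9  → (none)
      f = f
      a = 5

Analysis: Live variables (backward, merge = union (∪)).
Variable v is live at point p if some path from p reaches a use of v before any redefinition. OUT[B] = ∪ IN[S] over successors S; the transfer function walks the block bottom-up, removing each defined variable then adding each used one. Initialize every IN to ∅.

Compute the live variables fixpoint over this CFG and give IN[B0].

Answer: {c, d, e}

Trace:
Converged values:
  B0: | IN={c, d, e} | OUT={c, e, f}
  B1: | IN={c, e, f} | OUT={a, c, d, e, f}
  B2: | IN={a, c, d, e, f} | OUT={a, c, d, e, f}
  B3: | IN={a, c, d, e, f} | OUT={a, b, c, d, e, f}
  B4: | IN={a, b, c, d, f} | OUT={a, b, c, d, f}
  B5: | IN={a, b, c, d} | OUT={a, b, c, d, f}
  B6: | IN={a, b, c, d, f} | OUT={b, c, d}
  B7: | IN={b, c, d} | OUT={f}
  B8: | IN={f} | OUT={f}
  B9: | IN={f} | OUT={}

Merge at B0: OUT[B0] = IN[B1] = {c, e, f}
Applying B0's transfer function to that OUT value gives IN[B0] (row B0 above).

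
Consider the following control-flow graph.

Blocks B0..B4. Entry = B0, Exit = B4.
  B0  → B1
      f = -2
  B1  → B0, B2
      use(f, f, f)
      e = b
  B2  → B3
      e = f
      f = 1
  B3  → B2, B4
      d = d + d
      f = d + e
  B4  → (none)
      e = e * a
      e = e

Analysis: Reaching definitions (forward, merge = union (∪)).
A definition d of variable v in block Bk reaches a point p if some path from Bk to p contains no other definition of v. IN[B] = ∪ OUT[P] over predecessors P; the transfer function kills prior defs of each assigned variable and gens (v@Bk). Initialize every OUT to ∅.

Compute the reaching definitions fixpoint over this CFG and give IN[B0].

Converged values:
  B0: | IN={e@B1, f@B0} | OUT={e@B1, f@B0}
  B1: | IN={e@B1, f@B0} | OUT={e@B1, f@B0}
  B2: | IN={d@B3, e@B1, e@B2, f@B0, f@B3} | OUT={d@B3, e@B2, f@B2}
  B3: | IN={d@B3, e@B2, f@B2} | OUT={d@B3, e@B2, f@B3}
  B4: | IN={d@B3, e@B2, f@B3} | OUT={d@B3, e@B4, f@B3}

Merge at B0 (entry node, so the boundary value {} is joined with the incoming edge(s)): IN[B0] = {} ⊔ OUT[B1] = {e@B1, f@B0}

Answer: {e@B1, f@B0}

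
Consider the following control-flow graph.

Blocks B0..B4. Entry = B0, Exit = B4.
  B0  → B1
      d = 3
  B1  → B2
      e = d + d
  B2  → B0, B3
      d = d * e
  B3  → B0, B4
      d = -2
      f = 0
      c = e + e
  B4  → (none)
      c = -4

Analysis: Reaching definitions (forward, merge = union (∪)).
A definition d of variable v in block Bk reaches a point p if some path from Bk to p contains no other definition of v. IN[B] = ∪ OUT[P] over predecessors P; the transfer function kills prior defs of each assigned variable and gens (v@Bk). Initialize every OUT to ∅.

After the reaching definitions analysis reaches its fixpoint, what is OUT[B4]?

Answer: {c@B4, d@B3, e@B1, f@B3}

Working:
Per-block solution:
  B0:   IN={c@B3, d@B2, d@B3, e@B1, f@B3}   OUT={c@B3, d@B0, e@B1, f@B3}
  B1:   IN={c@B3, d@B0, e@B1, f@B3}   OUT={c@B3, d@B0, e@B1, f@B3}
  B2:   IN={c@B3, d@B0, e@B1, f@B3}   OUT={c@B3, d@B2, e@B1, f@B3}
  B3:   IN={c@B3, d@B2, e@B1, f@B3}   OUT={c@B3, d@B3, e@B1, f@B3}
  B4:   IN={c@B3, d@B3, e@B1, f@B3}   OUT={c@B4, d@B3, e@B1, f@B3}

Merge at B4: IN[B4] = OUT[B3] = {c@B3, d@B3, e@B1, f@B3}
Applying B4's transfer function to that IN value gives OUT[B4] (row B4 above).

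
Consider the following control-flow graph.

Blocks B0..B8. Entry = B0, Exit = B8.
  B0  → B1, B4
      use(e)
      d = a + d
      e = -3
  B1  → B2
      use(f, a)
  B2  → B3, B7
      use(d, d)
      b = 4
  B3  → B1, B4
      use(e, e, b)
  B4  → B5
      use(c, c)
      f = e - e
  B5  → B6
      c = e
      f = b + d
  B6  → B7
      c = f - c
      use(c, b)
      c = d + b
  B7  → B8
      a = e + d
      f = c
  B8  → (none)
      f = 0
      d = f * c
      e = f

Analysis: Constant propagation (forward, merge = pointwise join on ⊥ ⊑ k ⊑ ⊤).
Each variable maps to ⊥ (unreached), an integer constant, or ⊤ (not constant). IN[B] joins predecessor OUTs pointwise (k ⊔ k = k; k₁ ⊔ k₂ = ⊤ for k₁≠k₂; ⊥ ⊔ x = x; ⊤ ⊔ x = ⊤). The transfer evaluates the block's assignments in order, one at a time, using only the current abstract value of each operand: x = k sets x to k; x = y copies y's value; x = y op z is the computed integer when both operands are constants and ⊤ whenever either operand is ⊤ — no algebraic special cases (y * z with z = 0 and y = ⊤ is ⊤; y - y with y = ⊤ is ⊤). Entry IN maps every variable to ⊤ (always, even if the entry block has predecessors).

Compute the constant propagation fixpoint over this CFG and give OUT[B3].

Answer: {a: ⊤, b: 4, c: ⊤, d: ⊤, e: -3, f: ⊤}

Derivation:
Fixpoint table:
  B0:  IN=(all ⊤)  OUT={e:-3; rest ⊤}
  B1:  IN={e:-3; rest ⊤}  OUT={e:-3; rest ⊤}
  B2:  IN={e:-3; rest ⊤}  OUT={b:4, e:-3; rest ⊤}
  B3:  IN={b:4, e:-3; rest ⊤}  OUT={b:4, e:-3; rest ⊤}
  B4:  IN={e:-3; rest ⊤}  OUT={e:-3, f:0; rest ⊤}
  B5:  IN={e:-3, f:0; rest ⊤}  OUT={c:-3, e:-3; rest ⊤}
  B6:  IN={c:-3, e:-3; rest ⊤}  OUT={e:-3; rest ⊤}
  B7:  IN={e:-3; rest ⊤}  OUT={e:-3; rest ⊤}
  B8:  IN={e:-3; rest ⊤}  OUT={e:0, f:0; rest ⊤}

Merge at B3: IN[B3] = OUT[B2] = {a: ⊤, b: 4, c: ⊤, d: ⊤, e: -3, f: ⊤}
Applying B3's transfer function to that IN value gives OUT[B3] (row B3 above).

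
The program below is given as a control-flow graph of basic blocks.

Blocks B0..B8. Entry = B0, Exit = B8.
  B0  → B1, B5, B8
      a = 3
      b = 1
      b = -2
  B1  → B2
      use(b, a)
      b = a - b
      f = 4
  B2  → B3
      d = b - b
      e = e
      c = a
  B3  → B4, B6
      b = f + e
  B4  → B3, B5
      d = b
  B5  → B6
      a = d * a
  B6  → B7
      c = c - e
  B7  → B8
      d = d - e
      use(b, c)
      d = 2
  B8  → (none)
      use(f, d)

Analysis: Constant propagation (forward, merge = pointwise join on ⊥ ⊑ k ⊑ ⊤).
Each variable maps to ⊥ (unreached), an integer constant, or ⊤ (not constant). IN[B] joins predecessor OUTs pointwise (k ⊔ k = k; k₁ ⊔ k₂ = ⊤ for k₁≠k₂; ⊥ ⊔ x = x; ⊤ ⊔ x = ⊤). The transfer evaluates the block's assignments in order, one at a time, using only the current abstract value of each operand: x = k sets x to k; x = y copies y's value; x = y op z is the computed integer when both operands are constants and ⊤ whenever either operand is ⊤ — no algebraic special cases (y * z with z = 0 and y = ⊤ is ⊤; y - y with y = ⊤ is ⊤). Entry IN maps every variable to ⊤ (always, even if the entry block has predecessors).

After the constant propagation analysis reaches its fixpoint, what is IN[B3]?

Answer: {a: 3, b: ⊤, c: 3, d: ⊤, e: ⊤, f: 4}

Working:
Converged values:
  B0: | IN=(all ⊤) | OUT={a:3, b:-2; rest ⊤}
  B1: | IN={a:3, b:-2; rest ⊤} | OUT={a:3, b:5, f:4; rest ⊤}
  B2: | IN={a:3, b:5, f:4; rest ⊤} | OUT={a:3, b:5, c:3, d:0, f:4; rest ⊤}
  B3: | IN={a:3, c:3, f:4; rest ⊤} | OUT={a:3, c:3, f:4; rest ⊤}
  B4: | IN={a:3, c:3, f:4; rest ⊤} | OUT={a:3, c:3, f:4; rest ⊤}
  B5: | IN={a:3; rest ⊤} | OUT=(all ⊤)
  B6: | IN=(all ⊤) | OUT=(all ⊤)
  B7: | IN=(all ⊤) | OUT={d:2; rest ⊤}
  B8: | IN=(all ⊤) | OUT=(all ⊤)

Merge at B3: IN[B3] = OUT[B2] ⊔ OUT[B4] = {a: 3, b: ⊤, c: 3, d: ⊤, e: ⊤, f: 4}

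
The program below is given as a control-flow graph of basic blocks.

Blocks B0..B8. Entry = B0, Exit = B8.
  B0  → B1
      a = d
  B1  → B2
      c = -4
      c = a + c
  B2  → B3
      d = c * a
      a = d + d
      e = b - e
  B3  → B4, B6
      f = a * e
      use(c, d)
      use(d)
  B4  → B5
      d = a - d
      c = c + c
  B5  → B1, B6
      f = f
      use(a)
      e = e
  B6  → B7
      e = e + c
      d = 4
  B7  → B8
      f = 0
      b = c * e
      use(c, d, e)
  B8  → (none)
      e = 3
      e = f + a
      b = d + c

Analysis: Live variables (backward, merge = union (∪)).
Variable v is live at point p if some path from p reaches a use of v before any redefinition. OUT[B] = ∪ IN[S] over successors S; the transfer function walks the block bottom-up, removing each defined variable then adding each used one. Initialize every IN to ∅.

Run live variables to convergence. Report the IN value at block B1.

Answer: {a, b, e}

Derivation:
Converged values:
  B0:  IN={b, d, e}  OUT={a, b, e}
  B1:  IN={a, b, e}  OUT={a, b, c, e}
  B2:  IN={a, b, c, e}  OUT={a, b, c, d, e}
  B3:  IN={a, b, c, d, e}  OUT={a, b, c, d, e, f}
  B4:  IN={a, b, c, d, e, f}  OUT={a, b, c, e, f}
  B5:  IN={a, b, c, e, f}  OUT={a, b, c, e}
  B6:  IN={a, c, e}  OUT={a, c, d, e}
  B7:  IN={a, c, d, e}  OUT={a, c, d, f}
  B8:  IN={a, c, d, f}  OUT={}

Merge at B1: OUT[B1] = IN[B2] = {a, b, c, e}
Applying B1's transfer function to that OUT value gives IN[B1] (row B1 above).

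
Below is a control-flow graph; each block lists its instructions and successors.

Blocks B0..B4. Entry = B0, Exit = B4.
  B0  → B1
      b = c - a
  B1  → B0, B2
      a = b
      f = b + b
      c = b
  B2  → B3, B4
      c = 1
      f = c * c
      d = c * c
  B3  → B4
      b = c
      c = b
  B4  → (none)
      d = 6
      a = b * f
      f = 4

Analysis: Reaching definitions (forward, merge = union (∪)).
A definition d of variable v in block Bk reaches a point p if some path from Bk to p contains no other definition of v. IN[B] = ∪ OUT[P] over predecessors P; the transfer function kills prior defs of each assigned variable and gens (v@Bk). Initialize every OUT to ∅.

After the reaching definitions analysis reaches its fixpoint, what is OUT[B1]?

Fixpoint table:
  B0:   IN={a@B1, b@B0, c@B1, f@B1}   OUT={a@B1, b@B0, c@B1, f@B1}
  B1:   IN={a@B1, b@B0, c@B1, f@B1}   OUT={a@B1, b@B0, c@B1, f@B1}
  B2:   IN={a@B1, b@B0, c@B1, f@B1}   OUT={a@B1, b@B0, c@B2, d@B2, f@B2}
  B3:   IN={a@B1, b@B0, c@B2, d@B2, f@B2}   OUT={a@B1, b@B3, c@B3, d@B2, f@B2}
  B4:   IN={a@B1, b@B0, b@B3, c@B2, c@B3, d@B2, f@B2}   OUT={a@B4, b@B0, b@B3, c@B2, c@B3, d@B4, f@B4}

Merge at B1: IN[B1] = OUT[B0] = {a@B1, b@B0, c@B1, f@B1}
Applying B1's transfer function to that IN value gives OUT[B1] (row B1 above).

Answer: {a@B1, b@B0, c@B1, f@B1}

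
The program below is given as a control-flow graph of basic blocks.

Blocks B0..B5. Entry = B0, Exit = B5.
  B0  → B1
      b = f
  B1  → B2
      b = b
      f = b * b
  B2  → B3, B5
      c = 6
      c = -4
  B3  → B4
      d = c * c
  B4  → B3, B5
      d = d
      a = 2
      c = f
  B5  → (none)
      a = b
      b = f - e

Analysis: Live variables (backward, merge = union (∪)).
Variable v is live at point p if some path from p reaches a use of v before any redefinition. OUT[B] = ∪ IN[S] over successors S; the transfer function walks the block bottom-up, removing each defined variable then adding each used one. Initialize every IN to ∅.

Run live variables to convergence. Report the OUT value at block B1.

Answer: {b, e, f}

Working:
Converged values:
  B0: | IN={e, f} | OUT={b, e}
  B1: | IN={b, e} | OUT={b, e, f}
  B2: | IN={b, e, f} | OUT={b, c, e, f}
  B3: | IN={b, c, e, f} | OUT={b, d, e, f}
  B4: | IN={b, d, e, f} | OUT={b, c, e, f}
  B5: | IN={b, e, f} | OUT={}

Merge at B1: OUT[B1] = IN[B2] = {b, e, f}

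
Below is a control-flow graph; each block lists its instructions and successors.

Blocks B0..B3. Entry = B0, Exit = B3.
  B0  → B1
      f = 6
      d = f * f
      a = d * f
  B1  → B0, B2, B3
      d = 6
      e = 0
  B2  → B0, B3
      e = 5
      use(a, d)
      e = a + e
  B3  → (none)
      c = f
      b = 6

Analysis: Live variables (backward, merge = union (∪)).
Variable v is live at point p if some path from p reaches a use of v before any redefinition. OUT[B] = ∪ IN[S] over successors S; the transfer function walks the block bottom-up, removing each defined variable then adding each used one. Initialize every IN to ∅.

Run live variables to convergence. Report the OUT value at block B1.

Fixpoint table:
  B0: | IN={} | OUT={a, f}
  B1: | IN={a, f} | OUT={a, d, f}
  B2: | IN={a, d, f} | OUT={f}
  B3: | IN={f} | OUT={}

Merge at B1: OUT[B1] = IN[B0] ⊔ IN[B2] ⊔ IN[B3] = {a, d, f}

Answer: {a, d, f}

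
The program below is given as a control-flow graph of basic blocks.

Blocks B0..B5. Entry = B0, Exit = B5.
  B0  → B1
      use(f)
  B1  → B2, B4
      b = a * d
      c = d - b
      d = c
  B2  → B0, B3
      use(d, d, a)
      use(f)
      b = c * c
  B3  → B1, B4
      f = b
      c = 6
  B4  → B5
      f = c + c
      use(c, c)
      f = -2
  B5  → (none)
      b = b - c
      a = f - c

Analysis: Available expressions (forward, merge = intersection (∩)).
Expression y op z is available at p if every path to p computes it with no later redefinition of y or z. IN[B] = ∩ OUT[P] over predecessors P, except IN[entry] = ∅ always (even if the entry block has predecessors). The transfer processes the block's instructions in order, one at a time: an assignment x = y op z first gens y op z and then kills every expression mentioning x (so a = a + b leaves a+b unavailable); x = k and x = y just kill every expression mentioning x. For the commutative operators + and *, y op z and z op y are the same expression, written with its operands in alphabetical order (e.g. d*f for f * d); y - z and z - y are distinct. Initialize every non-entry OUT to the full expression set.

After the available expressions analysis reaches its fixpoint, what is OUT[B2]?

Fixpoint table:
  B0: | IN={} | OUT={}
  B1: | IN={} | OUT={}
  B2: | IN={} | OUT={c*c}
  B3: | IN={c*c} | OUT={}
  B4: | IN={} | OUT={c+c}
  B5: | IN={c+c} | OUT={c+c, f-c}

Merge at B2: IN[B2] = OUT[B1] = {}
Applying B2's transfer function to that IN value gives OUT[B2] (row B2 above).

Answer: {c*c}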